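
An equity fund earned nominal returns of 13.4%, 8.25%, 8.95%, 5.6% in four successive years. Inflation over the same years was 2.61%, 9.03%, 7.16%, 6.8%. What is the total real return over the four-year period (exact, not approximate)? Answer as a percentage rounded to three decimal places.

Nominal growth factor = 1.1340 × 1.0825 × 1.0895 × 1.0560 = 1.412317
Price-level growth factor = 1.0261 × 1.0903 × 1.0716 × 1.0680 = 1.280382
Real growth factor = 1.412317 / 1.280382 = 1.103043
Total real return = 1.103043 − 1 → 10.304%.

10.304%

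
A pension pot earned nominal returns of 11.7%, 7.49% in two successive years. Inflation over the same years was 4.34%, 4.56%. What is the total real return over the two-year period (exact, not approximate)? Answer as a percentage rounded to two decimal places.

10.05%

Nominal growth factor = 1.1170 × 1.0749 = 1.200663
Price-level growth factor = 1.0434 × 1.0456 = 1.090979
Real growth factor = 1.200663 / 1.090979 = 1.100537
Total real return = 1.100537 − 1 → 10.05%.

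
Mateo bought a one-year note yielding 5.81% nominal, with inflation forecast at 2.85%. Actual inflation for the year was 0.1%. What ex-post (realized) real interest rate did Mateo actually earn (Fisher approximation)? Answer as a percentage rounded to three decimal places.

Ex-post: 5.81% − 0.1% = 5.710%
So the realized real rate is 5.710%.

5.710%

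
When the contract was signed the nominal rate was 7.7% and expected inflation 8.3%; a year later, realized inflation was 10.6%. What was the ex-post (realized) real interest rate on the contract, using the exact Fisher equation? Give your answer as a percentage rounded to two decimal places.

-2.62%

Ex-post: (1 + 0.0770)/(1 + 0.1060) − 1 = -2.6221%
So the realized real rate is -2.62%.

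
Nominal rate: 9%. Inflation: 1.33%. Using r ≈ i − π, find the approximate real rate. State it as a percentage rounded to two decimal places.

r ≈ i − π = 9% − 1.33% = 7.67%.

7.67%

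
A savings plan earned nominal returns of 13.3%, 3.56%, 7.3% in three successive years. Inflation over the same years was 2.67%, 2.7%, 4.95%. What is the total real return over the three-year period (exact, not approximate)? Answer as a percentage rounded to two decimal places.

Compound the nominal returns: 1.1330 × 1.0356 × 1.0730 = 1.258988.
Compound inflation: 1.0267 × 1.0270 × 1.0495 = 1.106615.
Deflate: 1.258988 / 1.106615 = 1.137693.
Total real return = 1.137693 − 1 → 13.77%.

13.77%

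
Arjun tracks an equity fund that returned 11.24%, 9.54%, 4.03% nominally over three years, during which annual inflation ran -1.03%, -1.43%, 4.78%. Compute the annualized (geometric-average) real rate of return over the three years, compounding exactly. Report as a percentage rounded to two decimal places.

7.44%

Compound the nominal returns: 1.1124 × 1.0954 × 1.0403 = 1.26762944.
Compound inflation: 0.9897 × 0.9857 × 1.0478 = 1.02217845.
Deflate: 1.26762944 / 1.02217845 = 1.24012538.
Annualized real rate = 1.24012538^(1/3) − 1 = 7.4373% → 7.44%.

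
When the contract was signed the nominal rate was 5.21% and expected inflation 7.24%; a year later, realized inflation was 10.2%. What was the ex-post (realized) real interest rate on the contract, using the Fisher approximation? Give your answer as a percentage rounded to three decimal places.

Ex-post: 5.21% − 10.2% = -4.990%
So the realized real rate is -4.990%.

-4.990%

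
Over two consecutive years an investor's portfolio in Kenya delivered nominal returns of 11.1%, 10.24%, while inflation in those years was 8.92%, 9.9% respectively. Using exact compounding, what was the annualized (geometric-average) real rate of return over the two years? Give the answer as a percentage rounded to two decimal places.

Compound the nominal returns: 1.1110 × 1.1024 = 1.22476640.
Compound inflation: 1.0892 × 1.0990 = 1.19703080.
Deflate: 1.22476640 / 1.19703080 = 1.02317033.
Annualized real rate = 1.02317033^(1/2) − 1 = 1.1519% → 1.15%.

1.15%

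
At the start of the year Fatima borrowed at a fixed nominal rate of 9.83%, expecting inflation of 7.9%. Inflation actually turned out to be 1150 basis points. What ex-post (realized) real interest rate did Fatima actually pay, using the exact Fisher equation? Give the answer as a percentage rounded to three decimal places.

Ex-post: (1 + 0.0983)/(1 + 0.1150) − 1 = -1.4978%
So the realized real rate is -1.498%.

-1.498%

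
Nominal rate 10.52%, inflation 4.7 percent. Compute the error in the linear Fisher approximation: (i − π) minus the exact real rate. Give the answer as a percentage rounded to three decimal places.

0.261%

Approximate: r ≈ 10.520% − 4.700% = 5.8200%
Exact: (1 + 0.1052)/(1 + 0.0470) − 1 = 5.5587%
Error = 5.8200% − 5.5587% = 0.2613% → 0.261%.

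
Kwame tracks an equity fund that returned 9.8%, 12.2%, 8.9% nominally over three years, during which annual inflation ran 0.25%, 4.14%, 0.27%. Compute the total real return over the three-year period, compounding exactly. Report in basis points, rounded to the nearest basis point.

2816 basis points

Compound the nominal returns: 1.0980 × 1.1220 × 1.0890 = 1.341600.
Compound inflation: 1.0025 × 1.0414 × 1.0027 = 1.046822.
Deflate: 1.341600 / 1.046822 = 1.281593.
Total real return = 1.281593 − 1 → 2816 basis points.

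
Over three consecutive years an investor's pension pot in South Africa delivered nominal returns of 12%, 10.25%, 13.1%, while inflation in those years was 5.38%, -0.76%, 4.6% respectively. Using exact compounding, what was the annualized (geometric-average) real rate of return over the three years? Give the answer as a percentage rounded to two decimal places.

Nominal growth factor = 1.1200 × 1.1025 × 1.1310 = 1.39655880
Price-level growth factor = 1.0538 × 0.9924 × 1.0460 = 1.09389751
Real growth factor = 1.39655880 / 1.09389751 = 1.27668158
Annualized real rate = 1.27668158^(1/3) − 1 = 8.4828% → 8.48%.

8.48%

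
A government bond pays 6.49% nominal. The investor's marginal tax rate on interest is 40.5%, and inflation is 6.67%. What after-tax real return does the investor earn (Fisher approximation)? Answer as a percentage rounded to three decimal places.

-2.808%

After-tax nominal return = 6.49% × (1 − 0.405) = 3.86155%.
r ≈ 3.86155% − 6.67% → -2.808%.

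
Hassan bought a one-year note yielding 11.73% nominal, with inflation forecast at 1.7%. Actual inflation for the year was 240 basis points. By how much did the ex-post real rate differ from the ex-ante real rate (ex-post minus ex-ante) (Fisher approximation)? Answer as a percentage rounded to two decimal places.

-0.70%

Ex-ante: 11.73% − 1.7% = 10.030%
Ex-post: 11.73% − 2.4% = 9.330%
Difference (ex-post − ex-ante) = -0.7000% → -0.70%.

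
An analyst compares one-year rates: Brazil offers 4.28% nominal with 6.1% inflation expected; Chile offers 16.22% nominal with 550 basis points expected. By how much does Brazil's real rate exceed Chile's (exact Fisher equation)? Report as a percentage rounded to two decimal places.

-11.88%

Brazil: (1 + 0.0428)/(1 + 0.0610) − 1 = -1.7154%
Chile: (1 + 0.1622)/(1 + 0.0550) − 1 = 10.1611%
Differential = -1.7154% − 10.1611% = -11.8765% → -11.88%.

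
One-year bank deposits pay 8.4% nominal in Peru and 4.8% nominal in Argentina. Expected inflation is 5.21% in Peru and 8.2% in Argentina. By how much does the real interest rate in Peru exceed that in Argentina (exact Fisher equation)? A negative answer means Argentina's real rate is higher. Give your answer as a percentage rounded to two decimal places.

Peru: (1 + 0.0840)/(1 + 0.0521) − 1 = 3.0320%
Argentina: (1 + 0.0480)/(1 + 0.0820) − 1 = -3.1423%
Differential = 3.0320% − (-3.1423%) = 6.1744% → 6.17%.

6.17%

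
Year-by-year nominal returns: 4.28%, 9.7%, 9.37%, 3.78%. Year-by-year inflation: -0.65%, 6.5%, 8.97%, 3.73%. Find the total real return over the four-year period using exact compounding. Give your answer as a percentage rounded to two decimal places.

8.57%

Compound the nominal returns: 1.0428 × 1.0970 × 1.0937 × 1.0378 = 1.298433.
Compound inflation: 0.9935 × 1.0650 × 1.0897 × 1.0373 = 1.195993.
Deflate: 1.298433 / 1.195993 = 1.085652.
Total real return = 1.085652 − 1 → 8.57%.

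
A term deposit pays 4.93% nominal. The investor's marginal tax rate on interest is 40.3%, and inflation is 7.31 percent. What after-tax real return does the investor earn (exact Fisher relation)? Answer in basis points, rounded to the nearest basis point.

-407 basis points

After-tax nominal return = 4.93% × (1 − 0.403) = 2.94321%.
1 + r = 1.0294321 / 1.07310 = 0.959307
After-tax real rate = 0.959307 − 1 → -407 basis points.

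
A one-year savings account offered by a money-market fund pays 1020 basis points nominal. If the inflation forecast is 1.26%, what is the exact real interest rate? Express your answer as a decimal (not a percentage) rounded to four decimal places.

1 + r = 1.10200 / 1.01260 = 1.088288
r = 1.088288 − 1 = 8.8288%, i.e. 0.0883.

0.0883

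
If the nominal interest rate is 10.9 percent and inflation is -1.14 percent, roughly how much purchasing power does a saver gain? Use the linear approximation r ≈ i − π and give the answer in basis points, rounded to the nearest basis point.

1204 basis points

r ≈ i − π = 10.9% − (-1.14%) = 1204 basis points.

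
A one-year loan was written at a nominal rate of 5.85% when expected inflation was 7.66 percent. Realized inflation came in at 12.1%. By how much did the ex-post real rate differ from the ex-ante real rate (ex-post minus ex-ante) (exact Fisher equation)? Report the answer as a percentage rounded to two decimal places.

-3.89%

Ex-ante: (1 + 0.0585)/(1 + 0.0766) − 1 = -1.6812%
Ex-post: (1 + 0.0585)/(1 + 0.1210) − 1 = -5.5754%
Difference (ex-post − ex-ante) = -3.8942% → -3.89%.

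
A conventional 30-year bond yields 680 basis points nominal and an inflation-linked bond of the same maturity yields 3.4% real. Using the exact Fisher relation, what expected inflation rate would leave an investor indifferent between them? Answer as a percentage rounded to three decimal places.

3.288%

(1 + π) = (1 + i)/(1 + r) = 1.06800 / 1.03400 = 1.032882
Break-even inflation = 1.032882 − 1 → 3.288%.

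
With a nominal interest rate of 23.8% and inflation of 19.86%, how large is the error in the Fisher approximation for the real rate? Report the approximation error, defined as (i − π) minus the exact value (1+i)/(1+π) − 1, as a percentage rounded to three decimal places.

0.653%

Approximate: r ≈ 23.800% − 19.860% = 3.9400%
Exact: (1 + 0.2380)/(1 + 0.1986) − 1 = 3.2872%
Error = 3.9400% − 3.2872% = 0.6528% → 0.653%.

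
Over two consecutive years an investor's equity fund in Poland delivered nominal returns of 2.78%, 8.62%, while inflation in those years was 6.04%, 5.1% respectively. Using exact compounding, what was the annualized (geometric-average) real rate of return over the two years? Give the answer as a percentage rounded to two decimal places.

0.09%

Nominal growth factor = 1.0278 × 1.0862 = 1.11639636
Price-level growth factor = 1.0604 × 1.0510 = 1.11448040
Real growth factor = 1.11639636 / 1.11448040 = 1.00171915
Annualized real rate = 1.00171915^(1/2) − 1 = 0.0859% → 0.09%.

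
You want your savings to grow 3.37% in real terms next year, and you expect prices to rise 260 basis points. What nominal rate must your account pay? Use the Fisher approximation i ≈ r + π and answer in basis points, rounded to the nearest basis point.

i ≈ r + π = 3.37% + 2.6% = 597 basis points.

597 basis points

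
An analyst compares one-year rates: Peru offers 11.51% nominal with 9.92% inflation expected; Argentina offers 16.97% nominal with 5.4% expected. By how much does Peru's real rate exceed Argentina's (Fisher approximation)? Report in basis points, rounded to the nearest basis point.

Peru: 11.51% − 9.92% = 1.590%
Argentina: 16.97% − 5.4% = 11.570%
Differential = -9.980% → -998 basis points.

-998 basis points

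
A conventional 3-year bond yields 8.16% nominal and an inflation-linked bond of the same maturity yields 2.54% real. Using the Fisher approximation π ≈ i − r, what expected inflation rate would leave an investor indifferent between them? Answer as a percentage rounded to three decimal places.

5.620%

π ≈ i − r = 8.16% − 2.54% → 5.620%.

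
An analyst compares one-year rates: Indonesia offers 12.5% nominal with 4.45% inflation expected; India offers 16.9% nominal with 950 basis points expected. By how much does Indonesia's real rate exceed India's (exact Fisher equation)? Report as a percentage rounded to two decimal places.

Indonesia: (1 + 0.1250)/(1 + 0.0445) − 1 = 7.7070%
India: (1 + 0.1690)/(1 + 0.0950) − 1 = 6.7580%
Differential = 7.7070% − 6.7580% = 0.9490% → 0.95%.

0.95%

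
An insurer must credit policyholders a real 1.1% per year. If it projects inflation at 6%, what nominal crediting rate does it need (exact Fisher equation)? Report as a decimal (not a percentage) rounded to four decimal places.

(1 + i) = (1 + r)(1 + π) = 1.01100 × 1.06000 = 1.07166
i = 1.07166 − 1, so the required nominal rate is 0.0717.

0.0717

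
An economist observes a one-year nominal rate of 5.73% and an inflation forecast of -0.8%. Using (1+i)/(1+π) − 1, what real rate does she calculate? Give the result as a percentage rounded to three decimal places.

1 + r = 1.05730 / 0.99200 = 1.065827
r = 1.065827 − 1 = 6.5827%, i.e. 6.583%.

6.583%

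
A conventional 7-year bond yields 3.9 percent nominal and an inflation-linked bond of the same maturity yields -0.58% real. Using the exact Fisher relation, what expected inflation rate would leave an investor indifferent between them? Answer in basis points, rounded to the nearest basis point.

(1 + π) = (1 + i)/(1 + r) = 1.03900 / 0.99420 = 1.045061
Break-even inflation = 1.045061 − 1 → 451 basis points.

451 basis points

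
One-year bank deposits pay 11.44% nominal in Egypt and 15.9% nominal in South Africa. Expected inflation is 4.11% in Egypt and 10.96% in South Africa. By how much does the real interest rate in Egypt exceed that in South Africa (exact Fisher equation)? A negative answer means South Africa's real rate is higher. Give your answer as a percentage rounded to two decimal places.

Egypt: (1 + 0.1144)/(1 + 0.0411) − 1 = 7.0406%
South Africa: (1 + 0.1590)/(1 + 0.1096) − 1 = 4.4521%
Differential = 7.0406% − 4.4521% = 2.5886% → 2.59%.

2.59%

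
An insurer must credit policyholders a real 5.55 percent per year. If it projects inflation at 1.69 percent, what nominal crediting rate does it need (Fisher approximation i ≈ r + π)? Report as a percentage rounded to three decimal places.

7.240%

i ≈ r + π = 5.55% + 1.69% = 7.240%.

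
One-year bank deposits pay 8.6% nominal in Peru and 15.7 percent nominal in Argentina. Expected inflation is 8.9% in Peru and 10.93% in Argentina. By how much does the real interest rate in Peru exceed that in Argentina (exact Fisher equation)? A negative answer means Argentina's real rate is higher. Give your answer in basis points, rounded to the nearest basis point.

Peru: (1 + 0.0860)/(1 + 0.0890) − 1 = -0.2755%
Argentina: (1 + 0.1570)/(1 + 0.1093) − 1 = 4.3000%
Differential = -0.2755% − 4.3000% = -4.5755% → -458 basis points.

-458 basis points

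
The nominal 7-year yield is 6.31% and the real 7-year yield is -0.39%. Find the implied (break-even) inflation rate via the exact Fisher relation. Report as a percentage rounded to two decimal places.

(1 + π) = (1 + i)/(1 + r) = 1.06310 / 0.99610 = 1.067262
Break-even inflation = 1.067262 − 1 → 6.73%.

6.73%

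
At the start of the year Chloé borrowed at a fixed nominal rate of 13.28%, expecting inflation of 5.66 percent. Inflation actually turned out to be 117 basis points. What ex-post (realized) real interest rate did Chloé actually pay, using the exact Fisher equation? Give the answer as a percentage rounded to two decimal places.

Ex-post: (1 + 0.1328)/(1 + 0.0117) − 1 = 11.9700%
So the realized real rate is 11.97%.

11.97%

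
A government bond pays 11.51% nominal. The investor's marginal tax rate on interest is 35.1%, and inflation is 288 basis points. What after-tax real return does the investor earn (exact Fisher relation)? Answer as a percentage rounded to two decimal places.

After-tax nominal return = 11.51% × (1 − 0.351) = 7.46999%.
1 + r = 1.0746999 / 1.02880 = 1.044615
After-tax real rate = 1.044615 − 1 → 4.46%.

4.46%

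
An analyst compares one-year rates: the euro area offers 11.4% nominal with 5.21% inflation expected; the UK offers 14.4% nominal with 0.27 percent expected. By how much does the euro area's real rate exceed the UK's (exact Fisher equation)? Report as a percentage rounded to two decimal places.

-8.21%

The euro area: (1 + 0.1140)/(1 + 0.0521) − 1 = 5.8835%
The UK: (1 + 0.1440)/(1 + 0.0027) − 1 = 14.0920%
Differential = 5.8835% − 14.0920% = -8.2085% → -8.21%.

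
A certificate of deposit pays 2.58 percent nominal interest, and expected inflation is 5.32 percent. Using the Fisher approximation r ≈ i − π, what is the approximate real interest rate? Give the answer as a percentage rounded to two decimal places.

-2.74%

r ≈ i − π = 2.58% − 5.32% = -2.74%.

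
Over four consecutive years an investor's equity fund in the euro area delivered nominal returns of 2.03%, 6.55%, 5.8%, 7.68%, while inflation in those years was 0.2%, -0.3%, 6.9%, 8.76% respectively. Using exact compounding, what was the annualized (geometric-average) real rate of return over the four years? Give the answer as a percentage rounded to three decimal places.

Compound the nominal returns: 1.0203 × 1.0655 × 1.0580 × 1.0768 = 1.23851724.
Compound inflation: 1.0020 × 0.9970 × 1.0690 × 1.0876 = 1.16147478.
Deflate: 1.23851724 / 1.16147478 = 1.06633158.
Annualized real rate = 1.06633158^(1/4) − 1 = 1.6186% → 1.619%.

1.619%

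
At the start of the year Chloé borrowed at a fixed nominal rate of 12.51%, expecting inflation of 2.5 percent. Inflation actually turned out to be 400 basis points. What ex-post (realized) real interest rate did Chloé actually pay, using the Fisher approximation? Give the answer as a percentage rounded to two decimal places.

8.51%

Ex-post: 12.51% − 4% = 8.510%
So the realized real rate is 8.51%.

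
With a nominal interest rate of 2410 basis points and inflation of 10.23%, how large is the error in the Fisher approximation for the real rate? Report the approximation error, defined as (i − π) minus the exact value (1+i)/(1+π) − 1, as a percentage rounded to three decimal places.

1.287%

Approximate: r ≈ 24.100% − 10.230% = 13.8700%
Exact: (1 + 0.2410)/(1 + 0.1023) − 1 = 12.5828%
Error = 13.8700% − 12.5828% = 1.2872% → 1.287%.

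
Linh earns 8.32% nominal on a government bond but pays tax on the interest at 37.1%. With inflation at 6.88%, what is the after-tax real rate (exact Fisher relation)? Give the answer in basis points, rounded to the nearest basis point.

-154 basis points

After-tax nominal return = 8.32% × (1 − 0.371) = 5.23328%.
1 + r = 1.0523328 / 1.06880 = 0.984593
After-tax real rate = 0.984593 − 1 → -154 basis points.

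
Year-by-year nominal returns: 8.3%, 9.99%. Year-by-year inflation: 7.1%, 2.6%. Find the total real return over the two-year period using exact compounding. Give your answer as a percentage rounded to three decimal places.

Nominal growth factor = 1.0830 × 1.0999 = 1.191192
Price-level growth factor = 1.0710 × 1.0260 = 1.098846
Real growth factor = 1.191192 / 1.098846 = 1.084039
Total real return = 1.084039 − 1 → 8.404%.

8.404%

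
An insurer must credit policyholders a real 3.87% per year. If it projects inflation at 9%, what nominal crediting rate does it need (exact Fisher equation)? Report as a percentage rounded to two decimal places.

13.22%

(1 + i) = (1 + r)(1 + π) = 1.03870 × 1.09000 = 1.132183
i = 1.132183 − 1, so the required nominal rate is 13.22%.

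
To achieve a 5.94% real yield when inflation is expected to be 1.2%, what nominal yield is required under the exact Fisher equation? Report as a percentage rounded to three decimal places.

7.211%

(1 + i) = (1 + r)(1 + π) = 1.05940 × 1.01200 = 1.0721128
i = 1.0721128 − 1, so the required nominal rate is 7.211%.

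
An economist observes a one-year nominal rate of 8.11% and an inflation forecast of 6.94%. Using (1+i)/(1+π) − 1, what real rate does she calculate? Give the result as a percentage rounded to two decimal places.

1 + r = 1.08110 / 1.06940 = 1.010941
r = 1.010941 − 1 = 1.0941%, i.e. 1.09%.

1.09%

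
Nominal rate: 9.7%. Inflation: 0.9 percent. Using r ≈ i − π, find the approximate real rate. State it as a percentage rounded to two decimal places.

r ≈ i − π = 9.7% − 0.9% = 8.80%.

8.80%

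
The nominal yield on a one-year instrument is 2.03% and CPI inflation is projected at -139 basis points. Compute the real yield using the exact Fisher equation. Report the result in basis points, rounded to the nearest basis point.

By the Fisher relation, 1 + r = (1 + i)/(1 + π).
1 + r = 1.02030 / 0.98610 = 1.034682
r = 1.034682 − 1 = 3.4682%, i.e. 347 basis points.

347 basis points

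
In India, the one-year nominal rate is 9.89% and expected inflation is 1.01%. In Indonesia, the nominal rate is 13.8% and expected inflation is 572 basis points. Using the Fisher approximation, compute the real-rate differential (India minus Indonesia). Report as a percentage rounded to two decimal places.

0.80%

India: 9.89% − 1.01% = 8.880%
Indonesia: 13.8% − 5.72% = 8.080%
Differential = 0.800% → 0.80%.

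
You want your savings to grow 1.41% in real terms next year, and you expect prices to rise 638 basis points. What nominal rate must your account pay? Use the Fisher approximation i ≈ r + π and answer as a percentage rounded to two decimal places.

7.79%

i ≈ r + π = 1.41% + 6.38% = 7.79%.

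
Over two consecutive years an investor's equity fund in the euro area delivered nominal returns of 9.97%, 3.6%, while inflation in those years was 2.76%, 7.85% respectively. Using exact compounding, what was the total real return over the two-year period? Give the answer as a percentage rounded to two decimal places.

2.80%

Nominal growth factor = 1.0997 × 1.0360 = 1.139289
Price-level growth factor = 1.0276 × 1.0785 = 1.108267
Real growth factor = 1.139289 / 1.108267 = 1.027992
Total real return = 1.027992 − 1 → 2.80%.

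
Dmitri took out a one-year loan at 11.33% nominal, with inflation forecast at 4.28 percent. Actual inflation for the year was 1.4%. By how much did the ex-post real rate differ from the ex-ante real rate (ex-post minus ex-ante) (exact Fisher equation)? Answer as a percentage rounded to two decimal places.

Ex-ante: (1 + 0.1133)/(1 + 0.0428) − 1 = 6.7606%
Ex-post: (1 + 0.1133)/(1 + 0.0140) − 1 = 9.7929%
Difference (ex-post − ex-ante) = 3.0323% → 3.03%.

3.03%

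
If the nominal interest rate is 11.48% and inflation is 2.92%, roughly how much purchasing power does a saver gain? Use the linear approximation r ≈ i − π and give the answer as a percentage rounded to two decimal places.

r ≈ i − π = 11.48% − 2.92% = 8.56%.

8.56%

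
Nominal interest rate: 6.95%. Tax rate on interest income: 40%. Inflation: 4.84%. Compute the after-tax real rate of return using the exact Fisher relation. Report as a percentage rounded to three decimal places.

-0.639%

After-tax nominal return = 6.95% × (1 − 0.4) = 4.1700%.
1 + r = 1.04170 / 1.04840 = 0.993609
After-tax real rate = 0.993609 − 1 → -0.639%.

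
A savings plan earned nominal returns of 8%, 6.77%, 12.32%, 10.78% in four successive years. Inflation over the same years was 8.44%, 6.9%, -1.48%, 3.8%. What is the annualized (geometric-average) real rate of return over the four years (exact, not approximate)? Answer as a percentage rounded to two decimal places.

Nominal growth factor = 1.0800 × 1.0677 × 1.1232 × 1.1078 = 1.43480028
Price-level growth factor = 1.0844 × 1.0690 × 0.9852 × 1.0380 = 1.18546564
Real growth factor = 1.43480028 / 1.18546564 = 1.21032633
Annualized real rate = 1.21032633^(1/4) − 1 = 4.8880% → 4.89%.

4.89%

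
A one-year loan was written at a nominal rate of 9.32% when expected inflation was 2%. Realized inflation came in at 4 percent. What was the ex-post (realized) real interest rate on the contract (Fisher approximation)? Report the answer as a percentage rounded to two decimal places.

5.32%

Ex-post: 9.32% − 4% = 5.320%
So the realized real rate is 5.32%.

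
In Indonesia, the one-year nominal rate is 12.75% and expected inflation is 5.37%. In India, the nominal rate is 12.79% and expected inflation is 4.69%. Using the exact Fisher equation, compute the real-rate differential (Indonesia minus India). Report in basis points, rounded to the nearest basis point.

Indonesia: (1 + 0.1275)/(1 + 0.0537) − 1 = 7.0039%
India: (1 + 0.1279)/(1 + 0.0469) − 1 = 7.7371%
Differential = 7.0039% − 7.7371% = -0.7332% → -73 basis points.

-73 basis points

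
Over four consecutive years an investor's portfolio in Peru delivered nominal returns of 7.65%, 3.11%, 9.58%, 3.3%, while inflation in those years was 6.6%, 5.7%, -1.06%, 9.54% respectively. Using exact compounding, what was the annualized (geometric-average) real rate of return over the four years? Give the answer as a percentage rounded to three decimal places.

Compound the nominal returns: 1.0765 × 1.0311 × 1.0958 × 1.0330 = 1.25645355.
Compound inflation: 1.0660 × 1.0570 × 0.9894 × 1.0954 = 1.22117199.
Deflate: 1.25645355 / 1.22117199 = 1.02889156.
Annualized real rate = 1.02889156^(1/4) − 1 = 0.7146% → 0.715%.

0.715%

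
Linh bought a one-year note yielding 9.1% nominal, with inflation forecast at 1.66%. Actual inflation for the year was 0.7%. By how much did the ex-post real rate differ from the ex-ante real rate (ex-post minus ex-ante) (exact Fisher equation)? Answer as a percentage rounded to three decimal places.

Ex-ante: (1 + 0.0910)/(1 + 0.0166) − 1 = 7.3185%
Ex-post: (1 + 0.0910)/(1 + 0.0070) − 1 = 8.3416%
Difference (ex-post − ex-ante) = 1.0231% → 1.023%.

1.023%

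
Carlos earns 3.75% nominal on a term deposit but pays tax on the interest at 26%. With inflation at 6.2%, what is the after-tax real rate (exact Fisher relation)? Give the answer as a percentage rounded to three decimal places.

-3.225%

After-tax nominal return = 3.75% × (1 − 0.26) = 2.7750%.
1 + r = 1.02775 / 1.06200 = 0.967750
After-tax real rate = 0.967750 − 1 → -3.225%.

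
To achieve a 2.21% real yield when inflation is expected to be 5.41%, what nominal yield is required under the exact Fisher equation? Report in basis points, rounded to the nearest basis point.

(1 + i) = (1 + r)(1 + π) = 1.02210 × 1.05410 = 1.07739561
i = 1.07739561 − 1, so the required nominal rate is 774 basis points.

774 basis points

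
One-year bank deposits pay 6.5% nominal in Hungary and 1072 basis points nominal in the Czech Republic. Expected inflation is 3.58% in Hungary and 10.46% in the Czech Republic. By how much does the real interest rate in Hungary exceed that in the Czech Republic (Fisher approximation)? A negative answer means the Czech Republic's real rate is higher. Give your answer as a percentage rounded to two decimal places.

2.66%

Hungary: 6.5% − 3.58% = 2.920%
The Czech Republic: 10.72% − 10.46% = 0.260%
Differential = 2.660% → 2.66%.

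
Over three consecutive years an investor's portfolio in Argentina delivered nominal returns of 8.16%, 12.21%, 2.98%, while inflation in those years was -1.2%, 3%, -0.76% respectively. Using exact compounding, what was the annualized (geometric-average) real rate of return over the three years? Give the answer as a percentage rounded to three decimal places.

Compound the nominal returns: 1.0816 × 1.1221 × 1.0298 = 1.249830528.
Compound inflation: 0.9880 × 1.0300 × 0.9924 = 1.009905936.
Deflate: 1.249830528 / 1.009905936 = 1.237571227.
Annualized real rate = 1.237571227^(1/3) − 1 = 7.36352% → 7.364%.

7.364%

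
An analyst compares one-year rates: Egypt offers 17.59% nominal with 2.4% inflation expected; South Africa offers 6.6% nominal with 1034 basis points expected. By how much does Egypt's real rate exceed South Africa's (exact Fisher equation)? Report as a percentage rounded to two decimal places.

Egypt: (1 + 0.1759)/(1 + 0.0240) − 1 = 14.8340%
South Africa: (1 + 0.0660)/(1 + 0.1034) − 1 = -3.3895%
Differential = 14.8340% − (-3.3895%) = 18.2235% → 18.22%.

18.22%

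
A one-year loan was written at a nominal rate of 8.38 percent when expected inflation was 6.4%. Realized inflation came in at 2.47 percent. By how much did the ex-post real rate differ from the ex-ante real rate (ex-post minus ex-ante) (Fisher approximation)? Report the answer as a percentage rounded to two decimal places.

3.93%

Ex-ante: 8.38% − 6.4% = 1.980%
Ex-post: 8.38% − 2.47% = 5.910%
Difference (ex-post − ex-ante) = 3.9300% → 3.93%.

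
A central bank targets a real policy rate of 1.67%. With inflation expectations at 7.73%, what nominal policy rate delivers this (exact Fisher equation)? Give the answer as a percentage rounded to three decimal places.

(1 + i) = (1 + r)(1 + π) = 1.01670 × 1.07730 = 1.09529091
i = 1.09529091 − 1, so the required nominal rate is 9.529%.

9.529%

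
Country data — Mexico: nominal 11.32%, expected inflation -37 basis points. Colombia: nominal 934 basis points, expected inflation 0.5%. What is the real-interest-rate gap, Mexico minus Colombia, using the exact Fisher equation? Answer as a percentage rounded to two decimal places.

Mexico: (1 + 0.1132)/(1 − 0.0037) − 1 = 11.7334%
Colombia: (1 + 0.0934)/(1 + 0.0050) − 1 = 8.7960%
Differential = 11.7334% − 8.7960% = 2.9374% → 2.94%.

2.94%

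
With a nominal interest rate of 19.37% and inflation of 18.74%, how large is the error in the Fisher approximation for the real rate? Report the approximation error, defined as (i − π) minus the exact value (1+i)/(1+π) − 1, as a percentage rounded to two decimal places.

Approximate: r ≈ 19.370% − 18.740% = 0.6300%
Exact: (1 + 0.1937)/(1 + 0.1874) − 1 = 0.5306%
Error = 0.6300% − 0.5306% = 0.0994% → 0.10%.

0.10%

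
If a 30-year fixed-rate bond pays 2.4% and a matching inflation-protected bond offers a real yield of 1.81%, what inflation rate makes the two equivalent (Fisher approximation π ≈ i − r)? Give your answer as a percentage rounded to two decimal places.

π ≈ i − r = 2.4% − 1.81% → 0.59%.

0.59%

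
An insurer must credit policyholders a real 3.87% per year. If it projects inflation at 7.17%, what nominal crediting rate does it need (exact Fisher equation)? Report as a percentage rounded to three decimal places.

11.317%

(1 + i) = (1 + r)(1 + π) = 1.03870 × 1.07170 = 1.11317479
i = 1.11317479 − 1, so the required nominal rate is 11.317%.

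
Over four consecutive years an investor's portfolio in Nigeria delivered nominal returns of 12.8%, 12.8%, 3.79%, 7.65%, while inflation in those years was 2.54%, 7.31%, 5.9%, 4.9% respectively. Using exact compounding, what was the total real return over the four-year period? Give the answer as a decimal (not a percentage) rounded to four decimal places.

0.1630

Nominal growth factor = 1.1280 × 1.1280 × 1.0379 × 1.0765 = 1.421634
Price-level growth factor = 1.0254 × 1.0731 × 1.0590 × 1.0490 = 1.222376
Real growth factor = 1.421634 / 1.222376 = 1.163008
Total real return = 1.163008 − 1 → 0.1630.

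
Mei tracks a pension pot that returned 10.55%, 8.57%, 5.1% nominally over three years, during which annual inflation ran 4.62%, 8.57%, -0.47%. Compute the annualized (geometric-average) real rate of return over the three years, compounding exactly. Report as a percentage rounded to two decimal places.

Nominal growth factor = 1.1055 × 1.0857 × 1.0510 = 1.26145366
Price-level growth factor = 1.0462 × 1.0857 × 0.9953 = 1.13052080
Real growth factor = 1.26145366 / 1.13052080 = 1.11581641
Annualized real rate = 1.11581641^(1/3) − 1 = 3.7204% → 3.72%.

3.72%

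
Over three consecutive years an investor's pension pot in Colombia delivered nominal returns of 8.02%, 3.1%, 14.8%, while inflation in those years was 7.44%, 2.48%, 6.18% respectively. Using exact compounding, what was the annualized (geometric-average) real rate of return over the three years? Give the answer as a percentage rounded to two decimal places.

Compound the nominal returns: 1.0802 × 1.0310 × 1.1480 = 1.27851176.
Compound inflation: 1.0744 × 1.0248 × 1.0618 = 1.16908971.
Deflate: 1.27851176 / 1.16908971 = 1.09359594.
Annualized real rate = 1.09359594^(1/3) − 1 = 3.0273% → 3.03%.

3.03%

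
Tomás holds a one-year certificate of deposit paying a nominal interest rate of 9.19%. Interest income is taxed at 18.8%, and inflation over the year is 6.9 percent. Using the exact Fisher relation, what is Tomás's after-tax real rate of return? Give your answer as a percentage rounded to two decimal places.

0.53%

After-tax nominal return = 9.19% × (1 − 0.188) = 7.46228%.
1 + r = 1.0746228 / 1.06900 = 1.005260
After-tax real rate = 1.005260 − 1 → 0.53%.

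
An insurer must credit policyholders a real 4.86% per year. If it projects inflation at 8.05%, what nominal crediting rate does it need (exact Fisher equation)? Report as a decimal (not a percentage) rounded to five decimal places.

0.13301

(1 + i) = (1 + r)(1 + π) = 1.04860 × 1.08050 = 1.1330123
i = 1.1330123 − 1, so the required nominal rate is 0.13301.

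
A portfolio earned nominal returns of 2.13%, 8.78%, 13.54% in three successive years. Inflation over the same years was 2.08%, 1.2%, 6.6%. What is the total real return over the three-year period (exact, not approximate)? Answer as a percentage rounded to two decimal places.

14.54%

Compound the nominal returns: 1.0213 × 1.0878 × 1.1354 = 1.261395.
Compound inflation: 1.0208 × 1.0120 × 1.0660 = 1.101231.
Deflate: 1.261395 / 1.101231 = 1.145441.
Total real return = 1.145441 − 1 → 14.54%.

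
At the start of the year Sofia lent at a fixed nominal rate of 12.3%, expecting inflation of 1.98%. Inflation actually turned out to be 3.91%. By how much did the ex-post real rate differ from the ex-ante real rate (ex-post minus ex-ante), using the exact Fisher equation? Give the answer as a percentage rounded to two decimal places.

Ex-ante: (1 + 0.1230)/(1 + 0.0198) − 1 = 10.1196%
Ex-post: (1 + 0.1230)/(1 + 0.0391) − 1 = 8.0743%
Difference (ex-post − ex-ante) = -2.0453% → -2.05%.

-2.05%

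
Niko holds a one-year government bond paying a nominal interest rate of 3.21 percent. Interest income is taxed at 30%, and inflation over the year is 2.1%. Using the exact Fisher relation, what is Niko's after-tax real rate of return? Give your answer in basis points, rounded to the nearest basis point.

After-tax nominal return = 3.21% × (1 − 0.3) = 2.2470%.
1 + r = 1.02247 / 1.02100 = 1.001440
After-tax real rate = 1.001440 − 1 → 14 basis points.

14 basis points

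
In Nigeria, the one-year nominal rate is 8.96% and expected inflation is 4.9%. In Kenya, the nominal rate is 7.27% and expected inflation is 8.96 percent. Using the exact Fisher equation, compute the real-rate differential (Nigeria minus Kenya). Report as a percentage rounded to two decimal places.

Nigeria: (1 + 0.0896)/(1 + 0.0490) − 1 = 3.8704%
Kenya: (1 + 0.0727)/(1 + 0.0896) − 1 = -1.5510%
Differential = 3.8704% − (-1.5510%) = 5.4214% → 5.42%.

5.42%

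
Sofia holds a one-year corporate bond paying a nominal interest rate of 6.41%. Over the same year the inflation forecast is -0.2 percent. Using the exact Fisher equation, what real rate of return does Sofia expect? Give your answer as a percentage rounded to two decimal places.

1 + r = 1.06410 / 0.99800 = 1.066232
r = 1.066232 − 1 = 6.6232%, i.e. 6.62%.

6.62%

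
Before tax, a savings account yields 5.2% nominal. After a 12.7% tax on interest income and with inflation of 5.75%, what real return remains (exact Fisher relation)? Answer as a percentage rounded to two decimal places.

After-tax nominal return = 5.2% × (1 − 0.127) = 4.5396%.
1 + r = 1.045396 / 1.05750 = 0.988554
After-tax real rate = 0.988554 − 1 → -1.14%.

-1.14%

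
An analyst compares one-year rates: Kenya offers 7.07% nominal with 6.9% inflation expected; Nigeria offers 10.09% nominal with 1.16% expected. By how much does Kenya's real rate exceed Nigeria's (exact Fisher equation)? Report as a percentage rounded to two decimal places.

-8.67%

Kenya: (1 + 0.0707)/(1 + 0.0690) − 1 = 0.1590%
Nigeria: (1 + 0.1009)/(1 + 0.0116) − 1 = 8.8276%
Differential = 0.1590% − 8.8276% = -8.6686% → -8.67%.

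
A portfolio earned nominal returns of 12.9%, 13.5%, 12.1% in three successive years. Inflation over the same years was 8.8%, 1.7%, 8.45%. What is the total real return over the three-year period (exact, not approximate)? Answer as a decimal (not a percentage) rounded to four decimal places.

0.1971

Compound the nominal returns: 1.1290 × 1.1350 × 1.1210 = 1.436466.
Compound inflation: 1.0880 × 1.0170 × 1.0845 = 1.199995.
Deflate: 1.436466 / 1.199995 = 1.197060.
Total real return = 1.197060 − 1 → 0.1971.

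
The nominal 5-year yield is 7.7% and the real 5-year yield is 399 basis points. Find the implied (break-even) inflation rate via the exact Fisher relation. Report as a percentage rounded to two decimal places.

3.57%

(1 + π) = (1 + i)/(1 + r) = 1.07700 / 1.03990 = 1.035677
Break-even inflation = 1.035677 − 1 → 3.57%.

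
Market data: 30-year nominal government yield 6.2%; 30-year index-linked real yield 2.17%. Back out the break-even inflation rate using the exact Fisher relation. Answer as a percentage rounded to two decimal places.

(1 + π) = (1 + i)/(1 + r) = 1.06200 / 1.02170 = 1.039444
Break-even inflation = 1.039444 − 1 → 3.94%.

3.94%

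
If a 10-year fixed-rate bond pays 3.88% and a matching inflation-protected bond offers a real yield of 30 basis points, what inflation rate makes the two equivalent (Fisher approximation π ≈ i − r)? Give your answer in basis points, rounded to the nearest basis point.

358 basis points

π ≈ i − r = 3.88% − 0.3% → 358 basis points.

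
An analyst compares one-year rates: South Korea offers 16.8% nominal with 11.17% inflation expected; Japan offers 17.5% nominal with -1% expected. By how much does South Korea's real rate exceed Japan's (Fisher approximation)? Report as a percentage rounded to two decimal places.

-12.87%

South Korea: 16.8% − 11.17% = 5.630%
Japan: 17.5% − (-1%) = 18.500%
Differential = -12.870% → -12.87%.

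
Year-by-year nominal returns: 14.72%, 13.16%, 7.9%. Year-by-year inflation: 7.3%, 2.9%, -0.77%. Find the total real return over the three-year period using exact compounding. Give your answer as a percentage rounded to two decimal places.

27.85%

Nominal growth factor = 1.1472 × 1.1316 × 1.0790 = 1.400727
Price-level growth factor = 1.0730 × 1.0290 × 0.9923 = 1.095615
Real growth factor = 1.400727 / 1.095615 = 1.278484
Total real return = 1.278484 − 1 → 27.85%.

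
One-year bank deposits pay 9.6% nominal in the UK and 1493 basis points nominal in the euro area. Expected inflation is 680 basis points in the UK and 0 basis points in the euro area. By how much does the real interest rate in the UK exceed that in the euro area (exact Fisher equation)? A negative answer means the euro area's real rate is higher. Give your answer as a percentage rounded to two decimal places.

The UK: (1 + 0.0960)/(1 + 0.0680) − 1 = 2.6217%
The euro area: (1 + 0.1493)/(1 + 0.0000) − 1 = 14.9300%
Differential = 2.6217% − 14.9300% = -12.3083% → -12.31%.

-12.31%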